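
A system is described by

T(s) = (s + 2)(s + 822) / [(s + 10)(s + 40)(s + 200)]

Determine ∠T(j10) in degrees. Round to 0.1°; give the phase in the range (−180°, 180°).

At s = jω = j10:
zero (s+2): 2 + j10 → |·| = √(2²+10²) = √104 ≈ 10.198, ∠ = arctan(10/2) ≈ 78.69°
zero (s+822): 822 + j10 → |·| = √(822²+10²) = √675784 ≈ 822.06, ∠ = arctan(10/822) ≈ 0.70°
pole (s+10): 10 + j10 → |·| = √(10²+10²) = √200 ≈ 14.142, ∠ = arctan(10/10) ≈ 45.00°
pole (s+40): 40 + j10 → |·| = √(40²+10²) = √1700 ≈ 41.231, ∠ = arctan(10/40) ≈ 14.04°
pole (s+200): 200 + j10 → |·| = √(200²+10²) = √40100 ≈ 200.25, ∠ = arctan(10/200) ≈ 2.86°
∠T = 79.39° − 61.90° = 17.49°

17.5°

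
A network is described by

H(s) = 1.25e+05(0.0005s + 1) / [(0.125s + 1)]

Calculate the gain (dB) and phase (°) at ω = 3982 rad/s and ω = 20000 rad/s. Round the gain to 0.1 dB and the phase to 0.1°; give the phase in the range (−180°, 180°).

At ω = 3982 rad/s:
zero (1 + j3982·0.0005) = 1 + j1.991 → |·| ≈ 2.228, ∠ ≈ 63.33°
pole (1 + j3982·0.125) = 1 + j497.75 → |·| ≈ 497.75, ∠ ≈ 89.88°
|H| = 1.25e+05 · 2.228 / (497.75) ≈ 559.52
Gain = 20 log₁₀(559.52) ≈ 54.96 dB
∠H = (63.33°) − (89.88°) = -26.55°

At ω = 20000 rad/s:
zero (1 + j20000·0.0005) = 1 + j10 → |·| ≈ 10.05, ∠ ≈ 84.29°
pole (1 + j20000·0.125) = 1 + j2500 → |·| ≈ 2500, ∠ ≈ 89.98°
|H| = 1.25e+05 · 10.05 / (2500) ≈ 502.5
Gain = 20 log₁₀(502.5) ≈ 54.02 dB
∠H = (84.29°) − (89.98°) = -5.69°

ω = 3982: 55.0 dB, -26.6°; ω = 20000: 54.0 dB, -5.7°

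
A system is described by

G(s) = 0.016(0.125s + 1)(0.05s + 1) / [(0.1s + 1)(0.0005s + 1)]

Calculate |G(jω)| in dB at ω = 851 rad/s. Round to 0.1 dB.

-2.1 dB

At ω = 851 rad/s:
zero (1 + j851·0.125) = 1 + j106.375 → |·| ≈ 106.38, ∠ ≈ 89.46°
zero (1 + j851·0.05) = 1 + j42.55 → |·| ≈ 42.562, ∠ ≈ 88.65°
pole (1 + j851·0.1) = 1 + j85.1 → |·| ≈ 85.106, ∠ ≈ 89.33°
pole (1 + j851·0.0005) = 1 + j0.4255 → |·| ≈ 1.0868, ∠ ≈ 23.05°
|G| = 0.016 · 106.38 · 42.562 / (85.106 · 1.0868) ≈ 0.78324
Gain = 20 log₁₀(0.78324) ≈ -2.12 dB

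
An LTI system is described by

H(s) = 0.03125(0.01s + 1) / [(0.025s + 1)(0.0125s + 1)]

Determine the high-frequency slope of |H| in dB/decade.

-20 dB/decade

Each pole contributes −20 dB/decade at high frequency; each zero contributes +20 dB/decade.
Net: 1 zero(s) − 2 pole(s) → -20 dB/decade.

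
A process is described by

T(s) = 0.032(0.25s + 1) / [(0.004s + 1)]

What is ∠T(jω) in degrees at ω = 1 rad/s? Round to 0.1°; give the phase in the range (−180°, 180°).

13.8°

At ω = 1 rad/s:
zero (1 + j1·0.25) = 1 + j0.25 → |·| ≈ 1.0308, ∠ ≈ 14.04°
pole (1 + j1·0.004) = 1 + j0.004 → |·| ≈ 1, ∠ ≈ 0.23°
∠T = (14.04°) − (0.23°) = 13.81°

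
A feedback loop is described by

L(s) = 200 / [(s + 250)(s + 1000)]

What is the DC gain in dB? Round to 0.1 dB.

-61.9 dB

L(0) = 200 / (250·1000) = 0.0008
20 log₁₀(0.0008) ≈ -61.94 dB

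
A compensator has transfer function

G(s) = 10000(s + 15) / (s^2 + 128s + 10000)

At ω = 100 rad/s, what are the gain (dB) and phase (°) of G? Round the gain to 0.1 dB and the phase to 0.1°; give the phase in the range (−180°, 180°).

At s = jω = j100:
zero (s+15): 15 + j100 → |·| = √(15²+100²) = √10225 ≈ 101.12, ∠ = arctan(100/15) ≈ 81.47°
quadratic: (j100)² + 128·j100 + 10000 = 0 + j12800 → |·| ≈ 12800, ∠ ≈ 90.00°
|G| = 10000 · 101.12 / 12800 ≈ 79
Gain = 20 log₁₀(79) ≈ 37.95 dB
∠G = 81.47° − 90.00° = -8.53°

38.0 dB, -8.5°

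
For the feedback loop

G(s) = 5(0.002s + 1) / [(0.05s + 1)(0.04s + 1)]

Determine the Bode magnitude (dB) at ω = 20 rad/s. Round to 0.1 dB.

8.8 dB

At ω = 20 rad/s:
zero (1 + j20·0.002) = 1 + j0.04 → |·| ≈ 1.0008, ∠ ≈ 2.29°
pole (1 + j20·0.05) = 1 + j1 → |·| ≈ 1.4142, ∠ ≈ 45.00°
pole (1 + j20·0.04) = 1 + j0.8 → |·| ≈ 1.2806, ∠ ≈ 38.66°
|G| = 5 · 1.0008 / (1.4142 · 1.2806) ≈ 2.7631
Gain = 20 log₁₀(2.7631) ≈ 8.83 dB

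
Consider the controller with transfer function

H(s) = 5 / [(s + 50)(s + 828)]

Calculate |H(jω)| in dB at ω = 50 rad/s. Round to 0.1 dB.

-81.4 dB

At s = jω = j50:
pole (s+50): 50 + j50 → |·| = √(50²+50²) = √5000 ≈ 70.711, ∠ = arctan(50/50) ≈ 45.00°
pole (s+828): 828 + j50 → |·| = √(828²+50²) = √688084 ≈ 829.51, ∠ = arctan(50/828) ≈ 3.46°
|H| = 5 / 58655 ≈ 8.5244e-05
Gain = 20 log₁₀(8.5244e-05) ≈ -81.39 dB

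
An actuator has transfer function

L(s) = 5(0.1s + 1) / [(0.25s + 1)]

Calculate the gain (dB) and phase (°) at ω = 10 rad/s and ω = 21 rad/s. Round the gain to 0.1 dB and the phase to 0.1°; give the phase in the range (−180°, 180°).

ω = 10: 8.4 dB, -23.2°; ω = 21: 6.8 dB, -14.7°

At ω = 10 rad/s:
zero (1 + j10·0.1) = 1 + j1 → |·| ≈ 1.4142, ∠ ≈ 45.00°
pole (1 + j10·0.25) = 1 + j2.5 → |·| ≈ 2.6926, ∠ ≈ 68.20°
|L| = 5 · 1.4142 / (2.6926) ≈ 2.6261
Gain = 20 log₁₀(2.6261) ≈ 8.39 dB
∠L = (45.00°) − (68.20°) = -23.20°

At ω = 21 rad/s:
zero (1 + j21·0.1) = 1 + j2.1 → |·| ≈ 2.3259, ∠ ≈ 64.54°
pole (1 + j21·0.25) = 1 + j5.25 → |·| ≈ 5.3444, ∠ ≈ 79.22°
|L| = 5 · 2.3259 / (5.3444) ≈ 2.176
Gain = 20 log₁₀(2.176) ≈ 6.75 dB
∠L = (64.54°) − (79.22°) = -14.68°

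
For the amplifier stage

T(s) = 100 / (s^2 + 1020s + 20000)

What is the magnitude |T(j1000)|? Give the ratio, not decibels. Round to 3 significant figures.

7.07e-05

Substitute s = j1000:
Numerator: 100 = 100 + j0
Denominator: (j1000)^2 + 1020(j1000) + 20000 = -980000 + j1020000
|N| = √(100² + 0²) ≈ 100, ∠N ≈ 0.00°
|D| = √(980000² + 1020000²) ≈ 1.4145e+06, ∠D ≈ 133.85°
|T| = 100 / 1.4145e+06 ≈ 7.0696e-05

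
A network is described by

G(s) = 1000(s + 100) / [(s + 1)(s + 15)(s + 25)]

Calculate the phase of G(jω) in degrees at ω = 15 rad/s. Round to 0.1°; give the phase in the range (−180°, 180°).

-153.6°

At s = jω = j15:
zero (s+100): 100 + j15 → |·| = √(100²+15²) = √10225 ≈ 101.12, ∠ = arctan(15/100) ≈ 8.53°
pole (s+1): 1 + j15 → |·| = √(1²+15²) = √226 ≈ 15.033, ∠ = arctan(15/1) ≈ 86.19°
pole (s+15): 15 + j15 → |·| = √(15²+15²) = √450 ≈ 21.213, ∠ = arctan(15/15) ≈ 45.00°
pole (s+25): 25 + j15 → |·| = √(25²+15²) = √850 ≈ 29.155, ∠ = arctan(15/25) ≈ 30.96°
∠G = 8.53° − 162.15° = -153.62°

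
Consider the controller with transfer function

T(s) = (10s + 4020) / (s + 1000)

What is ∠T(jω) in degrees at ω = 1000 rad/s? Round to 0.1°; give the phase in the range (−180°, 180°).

23.1°

Substitute s = j1000:
Numerator: 10(j1000) + 4020 = 4020 + j10000
Denominator: (j1000) + 1000 = 1000 + j1000
|N| = √(4020² + 10000²) ≈ 10778, ∠N ≈ 68.10°
|D| = √(1000² + 1000²) ≈ 1414.2, ∠D ≈ 45.00°
∠T = 68.10° − 45.00° = 23.10°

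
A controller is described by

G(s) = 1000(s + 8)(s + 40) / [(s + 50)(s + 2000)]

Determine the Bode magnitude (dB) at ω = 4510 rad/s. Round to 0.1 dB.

59.2 dB

At s = jω = j4510:
zero (s+8): 8 + j4510 → |·| = √(8²+4510²) = √20340164 ≈ 4510, ∠ = arctan(4510/8) ≈ 89.90°
zero (s+40): 40 + j4510 → |·| = √(40²+4510²) = √20341700 ≈ 4510.2, ∠ = arctan(4510/40) ≈ 89.49°
pole (s+50): 50 + j4510 → |·| = √(50²+4510²) = √20342600 ≈ 4510.3, ∠ = arctan(4510/50) ≈ 89.36°
pole (s+2000): 2000 + j4510 → |·| = √(2000²+4510²) = √24340100 ≈ 4933.6, ∠ = arctan(4510/2000) ≈ 66.08°
|G| = 1000 · 2.0341e+07 / 2.2252e+07 ≈ 914.12
Gain = 20 log₁₀(914.12) ≈ 59.22 dB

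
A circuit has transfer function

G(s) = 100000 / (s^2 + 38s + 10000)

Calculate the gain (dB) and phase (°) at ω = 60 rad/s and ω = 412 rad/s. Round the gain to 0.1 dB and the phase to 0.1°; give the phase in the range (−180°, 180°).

At s = jω = j60:
quadratic: (j60)² + 38·j60 + 10000 = 6400 + j2280 → |·| ≈ 6794, ∠ ≈ 19.61°
|G| = 100000 / 6794 ≈ 14.719
Gain = 20 log₁₀(14.719) ≈ 23.36 dB
∠G = 0.00° − 19.61° = -19.61°

At s = jω = j412:
quadratic: (j412)² + 38·j412 + 10000 = -159744 + j15656 → |·| ≈ 1.6051e+05, ∠ ≈ 174.40°
|G| = 100000 / 1.6051e+05 ≈ 0.62301
Gain = 20 log₁₀(0.62301) ≈ -4.11 dB
∠G = 0.00° − 174.40° = -174.40°

ω = 60: 23.4 dB, -19.6°; ω = 412: -4.1 dB, -174.4°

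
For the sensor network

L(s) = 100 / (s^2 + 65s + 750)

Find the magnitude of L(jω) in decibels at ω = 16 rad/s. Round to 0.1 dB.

Substitute s = j16:
Numerator: 100 = 100 + j0
Denominator: (j16)^2 + 65(j16) + 750 = 494 + j1040
|N| = √(100² + 0²) ≈ 100, ∠N ≈ 0.00°
|D| = √(494² + 1040²) ≈ 1151.4, ∠D ≈ 64.59°
|L| = 100 / 1151.4 ≈ 0.086851
Gain = 20 log₁₀(0.086851) ≈ -21.22 dB

-21.2 dB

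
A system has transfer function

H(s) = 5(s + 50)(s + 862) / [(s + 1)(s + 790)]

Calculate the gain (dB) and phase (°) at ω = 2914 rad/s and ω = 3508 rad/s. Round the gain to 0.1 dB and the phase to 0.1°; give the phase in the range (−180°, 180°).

ω = 2914: 14.0 dB, -2.3°; ω = 3508: 14.0 dB, -1.9°

At s = jω = j2914:
zero (s+50): 50 + j2914 → |·| = √(50²+2914²) = √8493896 ≈ 2914.4, ∠ = arctan(2914/50) ≈ 89.02°
zero (s+862): 862 + j2914 → |·| = √(862²+2914²) = √9234440 ≈ 3038.8, ∠ = arctan(2914/862) ≈ 73.52°
pole (s+1): 1 + j2914 → |·| = √(1²+2914²) = √8491397 ≈ 2914, ∠ = arctan(2914/1) ≈ 89.98°
pole (s+790): 790 + j2914 → |·| = √(790²+2914²) = √9115496 ≈ 3019.2, ∠ = arctan(2914/790) ≈ 74.83°
|H| = 5 · 8.8563e+06 / 8.7979e+06 ≈ 5.0332
Gain = 20 log₁₀(5.0332) ≈ 14.04 dB
∠H = 162.54° − 164.81° = -2.27°

At s = jω = j3508:
zero (s+50): 50 + j3508 → |·| = √(50²+3508²) = √12308564 ≈ 3508.4, ∠ = arctan(3508/50) ≈ 89.18°
zero (s+862): 862 + j3508 → |·| = √(862²+3508²) = √13049108 ≈ 3612.4, ∠ = arctan(3508/862) ≈ 76.19°
pole (s+1): 1 + j3508 → |·| = √(1²+3508²) = √12306065 ≈ 3508, ∠ = arctan(3508/1) ≈ 89.98°
pole (s+790): 790 + j3508 → |·| = √(790²+3508²) = √12930164 ≈ 3595.9, ∠ = arctan(3508/790) ≈ 77.31°
|H| = 5 · 1.2674e+07 / 1.2614e+07 ≈ 5.0238
Gain = 20 log₁₀(5.0238) ≈ 14.02 dB
∠H = 165.37° − 167.29° = -1.92°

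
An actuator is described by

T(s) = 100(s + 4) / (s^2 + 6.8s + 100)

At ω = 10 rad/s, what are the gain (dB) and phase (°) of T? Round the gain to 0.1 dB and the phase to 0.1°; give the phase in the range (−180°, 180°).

24.0 dB, -21.8°

At s = jω = j10:
zero (s+4): 4 + j10 → |·| = √(4²+10²) = √116 ≈ 10.77, ∠ = arctan(10/4) ≈ 68.20°
quadratic: (j10)² + 6.8·j10 + 100 = 0 + j68 → |·| ≈ 68, ∠ ≈ 90.00°
|T| = 100 · 10.77 / 68 ≈ 15.838
Gain = 20 log₁₀(15.838) ≈ 23.99 dB
∠T = 68.20° − 90.00° = -21.80°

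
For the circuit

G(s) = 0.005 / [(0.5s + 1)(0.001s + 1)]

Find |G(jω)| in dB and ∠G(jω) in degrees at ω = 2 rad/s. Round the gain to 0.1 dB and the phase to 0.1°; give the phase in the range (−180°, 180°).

-49.0 dB, -45.1°

At ω = 2 rad/s:
pole (1 + j2·0.5) = 1 + j1 → |·| ≈ 1.4142, ∠ ≈ 45.00°
pole (1 + j2·0.001) = 1 + j0.002 → |·| ≈ 1, ∠ ≈ 0.11°
|G| = 0.005 · 1 / (1.4142 · 1) ≈ 0.0035356
Gain = 20 log₁₀(0.0035356) ≈ -49.03 dB
∠G = (0°) − (45.00° + 0.11°) = -45.11°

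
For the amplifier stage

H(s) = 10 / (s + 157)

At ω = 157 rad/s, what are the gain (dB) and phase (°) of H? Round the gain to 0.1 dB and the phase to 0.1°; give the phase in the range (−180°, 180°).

At s = jω = j157:
pole (s+157): 157 + j157 → |·| = √(157²+157²) = √49298 ≈ 222.03, ∠ = arctan(157/157) ≈ 45.00°
|H| = 10 / 222.03 ≈ 0.045039
Gain = 20 log₁₀(0.045039) ≈ -26.93 dB
∠H = 0.00° − 45.00° = -45.00°

-26.9 dB, -45.0°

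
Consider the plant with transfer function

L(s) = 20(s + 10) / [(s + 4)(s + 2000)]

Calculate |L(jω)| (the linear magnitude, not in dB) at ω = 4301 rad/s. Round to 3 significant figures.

At s = jω = j4301:
zero (s+10): 10 + j4301 → |·| = √(10²+4301²) = √18498701 ≈ 4301, ∠ = arctan(4301/10) ≈ 89.87°
pole (s+4): 4 + j4301 → |·| = √(4²+4301²) = √18498617 ≈ 4301, ∠ = arctan(4301/4) ≈ 89.95°
pole (s+2000): 2000 + j4301 → |·| = √(2000²+4301²) = √22498601 ≈ 4743.3, ∠ = arctan(4301/2000) ≈ 65.06°
|L| = 20 · 4301 / 2.0401e+07 ≈ 0.0042165

0.00422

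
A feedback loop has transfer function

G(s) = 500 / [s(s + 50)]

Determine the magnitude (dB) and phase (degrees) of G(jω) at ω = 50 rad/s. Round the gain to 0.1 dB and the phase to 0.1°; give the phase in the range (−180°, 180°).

At s = jω = j50:
pole (s+50): 50 + j50 → |·| = √(50²+50²) = √5000 ≈ 70.711, ∠ = arctan(50/50) ≈ 45.00°
pole at origin: |s| = 50, ∠ = 90.00° (in denominator)
|G| = 500 / 3535.5 ≈ 0.14142
Gain = 20 log₁₀(0.14142) ≈ -16.99 dB
∠G = 0.00° − 135.00° = -135.00°

-17.0 dB, -135.0°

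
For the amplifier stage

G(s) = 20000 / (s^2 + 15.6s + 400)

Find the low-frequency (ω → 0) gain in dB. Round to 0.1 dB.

34.0 dB

G(0) = 20000 / 400 = 50
20 log₁₀(50) ≈ 33.98 dB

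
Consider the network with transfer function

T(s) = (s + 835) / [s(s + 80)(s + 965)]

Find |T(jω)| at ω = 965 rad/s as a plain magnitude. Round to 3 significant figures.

1.00e-06

At s = jω = j965:
zero (s+835): 835 + j965 → |·| = √(835²+965²) = √1628450 ≈ 1276.1, ∠ = arctan(965/835) ≈ 49.13°
pole (s+80): 80 + j965 → |·| = √(80²+965²) = √937625 ≈ 968.31, ∠ = arctan(965/80) ≈ 85.26°
pole (s+965): 965 + j965 → |·| = √(965²+965²) = √1862450 ≈ 1364.7, ∠ = arctan(965/965) ≈ 45.00°
pole at origin: |s| = 965, ∠ = 90.00° (in denominator)
|T| = 1 · 1276.1 / 1.2752e+09 ≈ 1.0007e-06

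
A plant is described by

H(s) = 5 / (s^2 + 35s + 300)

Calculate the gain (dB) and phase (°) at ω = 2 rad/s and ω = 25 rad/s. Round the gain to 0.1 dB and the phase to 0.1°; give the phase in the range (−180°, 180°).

Substitute s = j2:
Numerator: 5 = 5 + j0
Denominator: (j2)^2 + 35(j2) + 300 = 296 + j70
|N| = √(5² + 0²) ≈ 5, ∠N ≈ 0.00°
|D| = √(296² + 70²) ≈ 304.16, ∠D ≈ 13.31°
|H| = 5 / 304.16 ≈ 0.016439
Gain = 20 log₁₀(0.016439) ≈ -35.68 dB
∠H = 0.00° − 13.31° = -13.31°

Substitute s = j25:
Numerator: 5 = 5 + j0
Denominator: (j25)^2 + 35(j25) + 300 = -325 + j875
|N| = √(5² + 0²) ≈ 5, ∠N ≈ 0.00°
|D| = √(325² + 875²) ≈ 933.41, ∠D ≈ 110.38°
|H| = 5 / 933.41 ≈ 0.0053567
Gain = 20 log₁₀(0.0053567) ≈ -45.42 dB
∠H = 0.00° − 110.38° = -110.38°

ω = 2: -35.7 dB, -13.3°; ω = 25: -45.4 dB, -110.4°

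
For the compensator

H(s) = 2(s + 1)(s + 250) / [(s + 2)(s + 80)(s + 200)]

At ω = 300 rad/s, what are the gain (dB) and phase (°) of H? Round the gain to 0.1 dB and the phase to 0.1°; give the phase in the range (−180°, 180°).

At s = jω = j300:
zero (s+1): 1 + j300 → |·| = √(1²+300²) = √90001 ≈ 300, ∠ = arctan(300/1) ≈ 89.81°
zero (s+250): 250 + j300 → |·| = √(250²+300²) = √152500 ≈ 390.51, ∠ = arctan(300/250) ≈ 50.19°
pole (s+2): 2 + j300 → |·| = √(2²+300²) = √90004 ≈ 300.01, ∠ = arctan(300/2) ≈ 89.62°
pole (s+80): 80 + j300 → |·| = √(80²+300²) = √96400 ≈ 310.48, ∠ = arctan(300/80) ≈ 75.07°
pole (s+200): 200 + j300 → |·| = √(200²+300²) = √130000 ≈ 360.56, ∠ = arctan(300/200) ≈ 56.31°
|H| = 2 · 1.1715e+05 / 3.3585e+07 ≈ 0.0069763
Gain = 20 log₁₀(0.0069763) ≈ -43.13 dB
∠H = 140.00° − 221.00° = -81.00°

-43.1 dB, -81.0°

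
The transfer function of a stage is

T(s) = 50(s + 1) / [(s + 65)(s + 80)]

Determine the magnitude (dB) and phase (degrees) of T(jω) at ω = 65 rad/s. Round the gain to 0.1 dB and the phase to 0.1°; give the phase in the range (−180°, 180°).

-9.3 dB, 5.0°

At s = jω = j65:
zero (s+1): 1 + j65 → |·| = √(1²+65²) = √4226 ≈ 65.008, ∠ = arctan(65/1) ≈ 89.12°
pole (s+65): 65 + j65 → |·| = √(65²+65²) = √8450 ≈ 91.924, ∠ = arctan(65/65) ≈ 45.00°
pole (s+80): 80 + j65 → |·| = √(80²+65²) = √10625 ≈ 103.08, ∠ = arctan(65/80) ≈ 39.09°
|T| = 50 · 65.008 / 9475.5 ≈ 0.34303
Gain = 20 log₁₀(0.34303) ≈ -9.29 dB
∠T = 89.12° − 84.09° = 5.03°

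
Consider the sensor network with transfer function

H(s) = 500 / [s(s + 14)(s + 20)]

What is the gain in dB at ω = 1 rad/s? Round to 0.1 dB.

5.0 dB

At s = jω = j1:
pole (s+14): 14 + j1 → |·| = √(14²+1²) = √197 ≈ 14.036, ∠ = arctan(1/14) ≈ 4.09°
pole (s+20): 20 + j1 → |·| = √(20²+1²) = √401 ≈ 20.025, ∠ = arctan(1/20) ≈ 2.86°
pole at origin: |s| = 1, ∠ = 90.00° (in denominator)
|H| = 500 / 281.07 ≈ 1.7789
Gain = 20 log₁₀(1.7789) ≈ 5.00 dB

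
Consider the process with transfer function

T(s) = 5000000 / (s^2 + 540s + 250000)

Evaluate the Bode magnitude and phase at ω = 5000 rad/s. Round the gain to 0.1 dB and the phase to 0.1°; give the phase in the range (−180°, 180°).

At s = jω = j5000:
quadratic: (j5000)² + 540·j5000 + 250000 = -24750000 + j2700000 → |·| ≈ 2.4897e+07, ∠ ≈ 173.77°
|T| = 5000000 / 2.4897e+07 ≈ 0.20083
Gain = 20 log₁₀(0.20083) ≈ -13.94 dB
∠T = 0.00° − 173.77° = -173.77°

-13.9 dB, -173.8°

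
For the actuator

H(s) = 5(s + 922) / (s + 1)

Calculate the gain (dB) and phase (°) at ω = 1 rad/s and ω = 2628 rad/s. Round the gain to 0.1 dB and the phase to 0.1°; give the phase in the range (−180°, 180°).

At s = jω = j1:
zero (s+922): 922 + j1 → |·| = √(922²+1²) = √850085 ≈ 922, ∠ = arctan(1/922) ≈ 0.06°
pole (s+1): 1 + j1 → |·| = √(1²+1²) = √2 ≈ 1.4142, ∠ = arctan(1/1) ≈ 45.00°
|H| = 5 · 922 / 1.4142 ≈ 3259.8
Gain = 20 log₁₀(3259.8) ≈ 70.26 dB
∠H = 0.06° − 45.00° = -44.94°

At s = jω = j2628:
zero (s+922): 922 + j2628 → |·| = √(922²+2628²) = √7756468 ≈ 2785, ∠ = arctan(2628/922) ≈ 70.67°
pole (s+1): 1 + j2628 → |·| = √(1²+2628²) = √6906385 ≈ 2628, ∠ = arctan(2628/1) ≈ 89.98°
|H| = 5 · 2785 / 2628 ≈ 5.2987
Gain = 20 log₁₀(5.2987) ≈ 14.48 dB
∠H = 70.67° − 89.98° = -19.31°

ω = 1: 70.3 dB, -44.9°; ω = 2628: 14.5 dB, -19.3°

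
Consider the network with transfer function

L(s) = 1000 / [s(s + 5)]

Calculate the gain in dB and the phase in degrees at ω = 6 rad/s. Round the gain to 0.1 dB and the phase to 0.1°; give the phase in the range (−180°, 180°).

At s = jω = j6:
pole (s+5): 5 + j6 → |·| = √(5²+6²) = √61 ≈ 7.8102, ∠ = arctan(6/5) ≈ 50.19°
pole at origin: |s| = 6, ∠ = 90.00° (in denominator)
|L| = 1000 / 46.861 ≈ 21.34
Gain = 20 log₁₀(21.34) ≈ 26.58 dB
∠L = 0.00° − 140.19° = -140.19°

26.6 dB, -140.2°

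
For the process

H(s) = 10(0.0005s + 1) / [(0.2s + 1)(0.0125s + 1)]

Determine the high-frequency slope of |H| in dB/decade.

-20 dB/decade

Each pole contributes −20 dB/decade at high frequency; each zero contributes +20 dB/decade.
Net: 1 zero(s) − 2 pole(s) → -20 dB/decade.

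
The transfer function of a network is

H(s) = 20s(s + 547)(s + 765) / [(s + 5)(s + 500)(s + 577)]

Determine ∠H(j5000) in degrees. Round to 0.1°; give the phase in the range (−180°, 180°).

-2.6°

At s = jω = j5000:
zero (s+547): 547 + j5000 → |·| = √(547²+5000²) = √25299209 ≈ 5029.8, ∠ = arctan(5000/547) ≈ 83.76°
zero (s+765): 765 + j5000 → |·| = √(765²+5000²) = √25585225 ≈ 5058.2, ∠ = arctan(5000/765) ≈ 81.30°
zero at origin: s = j5000 → |·| = 5000, ∠ = 90.00°
pole (s+5): 5 + j5000 → |·| = √(5²+5000²) = √25000025 ≈ 5000, ∠ = arctan(5000/5) ≈ 89.94°
pole (s+500): 500 + j5000 → |·| = √(500²+5000²) = √25250000 ≈ 5024.9, ∠ = arctan(5000/500) ≈ 84.29°
pole (s+577): 577 + j5000 → |·| = √(577²+5000²) = √25332929 ≈ 5033.2, ∠ = arctan(5000/577) ≈ 83.42°
∠H = 255.06° − 257.65° = -2.59°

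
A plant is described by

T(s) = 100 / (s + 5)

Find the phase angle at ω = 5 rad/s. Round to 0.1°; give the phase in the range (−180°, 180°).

-45.0°

At s = jω = j5:
pole (s+5): 5 + j5 → |·| = √(5²+5²) = √50 ≈ 7.0711, ∠ = arctan(5/5) ≈ 45.00°
∠T = 0.00° − 45.00° = -45.00°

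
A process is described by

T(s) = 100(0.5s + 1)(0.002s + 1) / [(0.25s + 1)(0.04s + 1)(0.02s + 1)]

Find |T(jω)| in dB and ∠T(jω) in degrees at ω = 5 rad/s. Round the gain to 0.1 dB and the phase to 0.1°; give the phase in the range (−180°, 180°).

44.3 dB, 0.4°

At ω = 5 rad/s:
zero (1 + j5·0.5) = 1 + j2.5 → |·| ≈ 2.6926, ∠ ≈ 68.20°
zero (1 + j5·0.002) = 1 + j0.01 → |·| ≈ 1, ∠ ≈ 0.57°
pole (1 + j5·0.25) = 1 + j1.25 → |·| ≈ 1.6008, ∠ ≈ 51.34°
pole (1 + j5·0.04) = 1 + j0.2 → |·| ≈ 1.0198, ∠ ≈ 11.31°
pole (1 + j5·0.02) = 1 + j0.1 → |·| ≈ 1.005, ∠ ≈ 5.71°
|T| = 100 · 2.6926 · 1 / (1.6008 · 1.0198 · 1.005) ≈ 164.12
Gain = 20 log₁₀(164.12) ≈ 44.30 dB
∠T = (68.20° + 0.57°) − (51.34° + 11.31° + 5.71°) = 0.41°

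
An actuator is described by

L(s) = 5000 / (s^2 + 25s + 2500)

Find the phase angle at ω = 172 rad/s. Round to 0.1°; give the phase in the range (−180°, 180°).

At s = jω = j172:
quadratic: (j172)² + 25·j172 + 2500 = -27084 + j4300 → |·| ≈ 27423, ∠ ≈ 170.98°
∠L = 0.00° − 170.98° = -170.98°

-171.0°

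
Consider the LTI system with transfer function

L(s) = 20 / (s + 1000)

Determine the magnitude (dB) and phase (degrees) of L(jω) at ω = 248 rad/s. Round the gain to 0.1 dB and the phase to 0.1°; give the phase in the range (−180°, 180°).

-34.2 dB, -13.9°

At s = jω = j248:
pole (s+1000): 1000 + j248 → |·| = √(1000²+248²) = √1061504 ≈ 1030.3, ∠ = arctan(248/1000) ≈ 13.93°
|L| = 20 / 1030.3 ≈ 0.019412
Gain = 20 log₁₀(0.019412) ≈ -34.24 dB
∠L = 0.00° − 13.93° = -13.93°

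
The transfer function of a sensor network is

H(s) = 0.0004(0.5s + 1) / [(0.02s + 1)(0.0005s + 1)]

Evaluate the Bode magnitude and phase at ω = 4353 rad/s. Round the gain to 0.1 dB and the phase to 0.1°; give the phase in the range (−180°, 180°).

At ω = 4353 rad/s:
zero (1 + j4353·0.5) = 1 + j2176.5 → |·| ≈ 2176.5, ∠ ≈ 89.97°
pole (1 + j4353·0.02) = 1 + j87.06 → |·| ≈ 87.066, ∠ ≈ 89.34°
pole (1 + j4353·0.0005) = 1 + j2.1765 → |·| ≈ 2.3952, ∠ ≈ 65.32°
|H| = 0.0004 · 2176.5 / (87.066 · 2.3952) ≈ 0.0041747
Gain = 20 log₁₀(0.0041747) ≈ -47.59 dB
∠H = (89.97°) − (89.34° + 65.32°) = -64.69°

-47.6 dB, -64.7°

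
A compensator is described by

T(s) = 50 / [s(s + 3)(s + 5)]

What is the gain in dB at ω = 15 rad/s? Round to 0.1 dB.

At s = jω = j15:
pole (s+3): 3 + j15 → |·| = √(3²+15²) = √234 ≈ 15.297, ∠ = arctan(15/3) ≈ 78.69°
pole (s+5): 5 + j15 → |·| = √(5²+15²) = √250 ≈ 15.811, ∠ = arctan(15/5) ≈ 71.57°
pole at origin: |s| = 15, ∠ = 90.00° (in denominator)
|T| = 50 / 3627.9 ≈ 0.013782
Gain = 20 log₁₀(0.013782) ≈ -37.21 dB

-37.2 dB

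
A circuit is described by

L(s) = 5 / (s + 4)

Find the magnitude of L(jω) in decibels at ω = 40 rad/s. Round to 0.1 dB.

Substitute s = j40:
Numerator: 5 = 5 + j0
Denominator: (j40) + 4 = 4 + j40
|N| = √(5² + 0²) ≈ 5, ∠N ≈ 0.00°
|D| = √(4² + 40²) ≈ 40.2, ∠D ≈ 84.29°
|L| = 5 / 40.2 ≈ 0.12438
Gain = 20 log₁₀(0.12438) ≈ -18.10 dB

-18.1 dB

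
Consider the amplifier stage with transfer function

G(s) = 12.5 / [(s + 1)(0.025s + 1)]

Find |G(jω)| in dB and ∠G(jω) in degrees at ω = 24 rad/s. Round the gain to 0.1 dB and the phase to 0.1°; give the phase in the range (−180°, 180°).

-7.0 dB, -118.6°

At ω = 24 rad/s:
pole (1 + j24·1) = 1 + j24 → |·| ≈ 24.021, ∠ ≈ 87.61°
pole (1 + j24·0.025) = 1 + j0.6 → |·| ≈ 1.1662, ∠ ≈ 30.96°
|G| = 12.5 · 1 / (24.021 · 1.1662) ≈ 0.44622
Gain = 20 log₁₀(0.44622) ≈ -7.01 dB
∠G = (0°) − (87.61° + 30.96°) = -118.57°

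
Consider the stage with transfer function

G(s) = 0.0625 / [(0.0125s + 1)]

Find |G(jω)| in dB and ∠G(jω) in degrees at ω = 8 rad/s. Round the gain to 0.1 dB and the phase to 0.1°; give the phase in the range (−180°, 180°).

At ω = 8 rad/s:
pole (1 + j8·0.0125) = 1 + j0.1 → |·| ≈ 1.005, ∠ ≈ 5.71°
|G| = 0.0625 · 1 / (1.005) ≈ 0.062189
Gain = 20 log₁₀(0.062189) ≈ -24.13 dB
∠G = (0°) − (5.71°) = -5.71°

-24.1 dB, -5.7°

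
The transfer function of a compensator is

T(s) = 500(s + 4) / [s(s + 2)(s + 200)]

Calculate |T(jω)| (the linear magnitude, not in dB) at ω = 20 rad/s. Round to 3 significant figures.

0.126

At s = jω = j20:
zero (s+4): 4 + j20 → |·| = √(4²+20²) = √416 ≈ 20.396, ∠ = arctan(20/4) ≈ 78.69°
pole (s+2): 2 + j20 → |·| = √(2²+20²) = √404 ≈ 20.1, ∠ = arctan(20/2) ≈ 84.29°
pole (s+200): 200 + j20 → |·| = √(200²+20²) = √40400 ≈ 201, ∠ = arctan(20/200) ≈ 5.71°
pole at origin: |s| = 20, ∠ = 90.00° (in denominator)
|T| = 500 · 20.396 / 80802 ≈ 0.12621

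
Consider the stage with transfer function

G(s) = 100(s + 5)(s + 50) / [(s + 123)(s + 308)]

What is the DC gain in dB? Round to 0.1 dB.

-3.6 dB

G(0) = 100·5·50 / (123·308) ≈ 0.65991
20 log₁₀(0.65991) ≈ -3.61 dB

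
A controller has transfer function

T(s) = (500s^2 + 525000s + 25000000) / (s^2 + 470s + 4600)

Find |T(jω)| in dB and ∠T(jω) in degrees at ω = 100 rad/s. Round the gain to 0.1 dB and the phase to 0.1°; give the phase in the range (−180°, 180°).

Substitute s = j100:
Numerator: 500(j100)^2 + 525000(j100) + 25000000 = 20000000 + j52500000
Denominator: (j100)^2 + 470(j100) + 4600 = -5400 + j47000
|N| = √(20000000² + 52500000²) ≈ 5.6181e+07, ∠N ≈ 69.15°
|D| = √(5400² + 47000²) ≈ 47309, ∠D ≈ 96.55°
|T| = 5.6181e+07 / 47309 ≈ 1187.5
Gain = 20 log₁₀(1187.5) ≈ 61.49 dB
∠T = 69.15° − 96.55° = -27.40°

61.5 dB, -27.4°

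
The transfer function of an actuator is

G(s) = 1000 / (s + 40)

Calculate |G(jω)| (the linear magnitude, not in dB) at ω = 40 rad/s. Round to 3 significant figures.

At s = jω = j40:
pole (s+40): 40 + j40 → |·| = √(40²+40²) = √3200 ≈ 56.569, ∠ = arctan(40/40) ≈ 45.00°
|G| = 1000 / 56.569 ≈ 17.678

17.7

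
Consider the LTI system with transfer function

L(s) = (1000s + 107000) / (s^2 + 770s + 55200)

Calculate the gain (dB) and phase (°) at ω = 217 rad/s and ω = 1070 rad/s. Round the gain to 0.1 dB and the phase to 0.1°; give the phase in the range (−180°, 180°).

Substitute s = j217:
Numerator: 1000(j217) + 107000 = 107000 + j217000
Denominator: (j217)^2 + 770(j217) + 55200 = 8111 + j167090
|N| = √(107000² + 217000²) ≈ 2.4195e+05, ∠N ≈ 63.75°
|D| = √(8111² + 167090²) ≈ 1.6729e+05, ∠D ≈ 87.22°
|L| = 2.4195e+05 / 1.6729e+05 ≈ 1.4463
Gain = 20 log₁₀(1.4463) ≈ 3.21 dB
∠L = 63.75° − 87.22° = -23.47°

Substitute s = j1070:
Numerator: 1000(j1070) + 107000 = 107000 + j1070000
Denominator: (j1070)^2 + 770(j1070) + 55200 = -1089700 + j823900
|N| = √(107000² + 1070000²) ≈ 1.0753e+06, ∠N ≈ 84.29°
|D| = √(1089700² + 823900²) ≈ 1.3661e+06, ∠D ≈ 142.91°
|L| = 1.0753e+06 / 1.3661e+06 ≈ 0.78713
Gain = 20 log₁₀(0.78713) ≈ -2.08 dB
∠L = 84.29° − 142.91° = -58.62°

ω = 217: 3.2 dB, -23.5°; ω = 1070: -2.1 dB, -58.6°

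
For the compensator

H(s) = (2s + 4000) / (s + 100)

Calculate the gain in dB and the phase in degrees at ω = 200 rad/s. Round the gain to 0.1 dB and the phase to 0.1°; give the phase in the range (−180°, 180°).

25.1 dB, -57.7°

Substitute s = j200:
Numerator: 2(j200) + 4000 = 4000 + j400
Denominator: (j200) + 100 = 100 + j200
|N| = √(4000² + 400²) ≈ 4020, ∠N ≈ 5.71°
|D| = √(100² + 200²) ≈ 223.61, ∠D ≈ 63.43°
|H| = 4020 / 223.61 ≈ 17.978
Gain = 20 log₁₀(17.978) ≈ 25.09 dB
∠H = 5.71° − 63.43° = -57.72°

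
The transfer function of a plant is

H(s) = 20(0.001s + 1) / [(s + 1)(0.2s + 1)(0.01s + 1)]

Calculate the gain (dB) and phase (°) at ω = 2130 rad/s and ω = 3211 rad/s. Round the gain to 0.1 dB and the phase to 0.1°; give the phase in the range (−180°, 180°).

ω = 2130: -112.3 dB, 157.7°; ω = 3211: -119.9 dB, 164.6°

At ω = 2130 rad/s:
zero (1 + j2130·0.001) = 1 + j2.13 → |·| ≈ 2.3531, ∠ ≈ 64.85°
pole (1 + j2130·1) = 1 + j2130 → |·| ≈ 2130, ∠ ≈ 89.97°
pole (1 + j2130·0.2) = 1 + j426 → |·| ≈ 426, ∠ ≈ 89.87°
pole (1 + j2130·0.01) = 1 + j21.3 → |·| ≈ 21.323, ∠ ≈ 87.31°
|H| = 20 · 2.3531 / (2130 · 426 · 21.323) ≈ 2.4324e-06
Gain = 20 log₁₀(2.4324e-06) ≈ -112.28 dB
∠H = (64.85°) − (89.97° + 89.87° + 87.31°) = -202.30° ≡ 157.70° (principal value)

At ω = 3211 rad/s:
zero (1 + j3211·0.001) = 1 + j3.211 → |·| ≈ 3.3631, ∠ ≈ 72.70°
pole (1 + j3211·1) = 1 + j3211 → |·| ≈ 3211, ∠ ≈ 89.98°
pole (1 + j3211·0.2) = 1 + j642.2 → |·| ≈ 642.2, ∠ ≈ 89.91°
pole (1 + j3211·0.01) = 1 + j32.11 → |·| ≈ 32.126, ∠ ≈ 88.22°
|H| = 20 · 3.3631 / (3211 · 642.2 · 32.126) ≈ 1.0153e-06
Gain = 20 log₁₀(1.0153e-06) ≈ -119.87 dB
∠H = (72.70°) − (89.98° + 89.91° + 88.22°) = -195.41° ≡ 164.59° (principal value)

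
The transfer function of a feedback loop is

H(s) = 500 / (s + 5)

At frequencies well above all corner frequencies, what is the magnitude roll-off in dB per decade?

Each pole contributes −20 dB/decade at high frequency; each zero contributes +20 dB/decade.
Net: 0 zero(s) − 1 pole(s) → -20 dB/decade.

-20 dB/decade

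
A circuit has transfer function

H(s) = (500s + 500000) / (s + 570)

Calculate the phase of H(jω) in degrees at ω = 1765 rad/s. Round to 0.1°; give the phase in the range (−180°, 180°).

Substitute s = j1765:
Numerator: 500(j1765) + 500000 = 500000 + j882500
Denominator: (j1765) + 570 = 570 + j1765
|N| = √(500000² + 882500²) ≈ 1.0143e+06, ∠N ≈ 60.47°
|D| = √(570² + 1765²) ≈ 1854.8, ∠D ≈ 72.10°
∠H = 60.47° − 72.10° = -11.63°

-11.6°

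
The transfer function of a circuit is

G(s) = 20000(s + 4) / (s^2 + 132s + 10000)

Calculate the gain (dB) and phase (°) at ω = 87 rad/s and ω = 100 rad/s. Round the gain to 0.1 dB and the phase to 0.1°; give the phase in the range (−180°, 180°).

At s = jω = j87:
zero (s+4): 4 + j87 → |·| = √(4²+87²) = √7585 ≈ 87.092, ∠ = arctan(87/4) ≈ 87.37°
quadratic: (j87)² + 132·j87 + 10000 = 2431 + j11484 → |·| ≈ 11738, ∠ ≈ 78.05°
|G| = 20000 · 87.092 / 11738 ≈ 148.39
Gain = 20 log₁₀(148.39) ≈ 43.43 dB
∠G = 87.37° − 78.05° = 9.32°

At s = jω = j100:
zero (s+4): 4 + j100 → |·| = √(4²+100²) = √10016 ≈ 100.08, ∠ = arctan(100/4) ≈ 87.71°
quadratic: (j100)² + 132·j100 + 10000 = 0 + j13200 → |·| ≈ 13200, ∠ ≈ 90.00°
|G| = 20000 · 100.08 / 13200 ≈ 151.64
Gain = 20 log₁₀(151.64) ≈ 43.62 dB
∠G = 87.71° − 90.00° = -2.29°

ω = 87: 43.4 dB, 9.3°; ω = 100: 43.6 dB, -2.3°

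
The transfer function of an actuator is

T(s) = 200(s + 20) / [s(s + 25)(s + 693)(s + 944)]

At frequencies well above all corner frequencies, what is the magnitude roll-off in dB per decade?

Each pole contributes −20 dB/decade at high frequency; each zero contributes +20 dB/decade.
Net: 1 zero(s) − 4 pole(s) → -60 dB/decade.

-60 dB/decade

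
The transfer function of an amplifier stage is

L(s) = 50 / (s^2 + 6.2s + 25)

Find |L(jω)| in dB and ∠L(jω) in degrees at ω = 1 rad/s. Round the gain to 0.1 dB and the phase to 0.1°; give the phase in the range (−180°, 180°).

6.1 dB, -14.5°

At s = jω = j1:
quadratic: (j1)² + 6.2·j1 + 25 = 24 + j6.2 → |·| ≈ 24.788, ∠ ≈ 14.48°
|L| = 50 / 24.788 ≈ 2.0171
Gain = 20 log₁₀(2.0171) ≈ 6.09 dB
∠L = 0.00° − 14.48° = -14.48°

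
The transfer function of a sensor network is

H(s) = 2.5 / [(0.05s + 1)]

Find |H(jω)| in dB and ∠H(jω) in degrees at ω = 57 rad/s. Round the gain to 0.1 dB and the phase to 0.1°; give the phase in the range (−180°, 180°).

At ω = 57 rad/s:
pole (1 + j57·0.05) = 1 + j2.85 → |·| ≈ 3.0203, ∠ ≈ 70.67°
|H| = 2.5 · 1 / (3.0203) ≈ 0.82773
Gain = 20 log₁₀(0.82773) ≈ -1.64 dB
∠H = (0°) − (70.67°) = -70.67°

-1.6 dB, -70.7°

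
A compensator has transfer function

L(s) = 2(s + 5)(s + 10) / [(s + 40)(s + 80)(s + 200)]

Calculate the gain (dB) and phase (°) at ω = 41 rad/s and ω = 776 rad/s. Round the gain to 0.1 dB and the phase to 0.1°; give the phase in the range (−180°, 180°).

At s = jω = j41:
zero (s+5): 5 + j41 → |·| = √(5²+41²) = √1706 ≈ 41.304, ∠ = arctan(41/5) ≈ 83.05°
zero (s+10): 10 + j41 → |·| = √(10²+41²) = √1781 ≈ 42.202, ∠ = arctan(41/10) ≈ 76.29°
pole (s+40): 40 + j41 → |·| = √(40²+41²) = √3281 ≈ 57.28, ∠ = arctan(41/40) ≈ 45.71°
pole (s+80): 80 + j41 → |·| = √(80²+41²) = √8081 ≈ 89.894, ∠ = arctan(41/80) ≈ 27.14°
pole (s+200): 200 + j41 → |·| = √(200²+41²) = √41681 ≈ 204.16, ∠ = arctan(41/200) ≈ 11.59°
|L| = 2 · 1743.1 / 1.0512e+06 ≈ 0.0033164
Gain = 20 log₁₀(0.0033164) ≈ -49.59 dB
∠L = 159.34° − 84.44° = 74.90°

At s = jω = j776:
zero (s+5): 5 + j776 → |·| = √(5²+776²) = √602201 ≈ 776.02, ∠ = arctan(776/5) ≈ 89.63°
zero (s+10): 10 + j776 → |·| = √(10²+776²) = √602276 ≈ 776.06, ∠ = arctan(776/10) ≈ 89.26°
pole (s+40): 40 + j776 → |·| = √(40²+776²) = √603776 ≈ 777.03, ∠ = arctan(776/40) ≈ 87.05°
pole (s+80): 80 + j776 → |·| = √(80²+776²) = √608576 ≈ 780.11, ∠ = arctan(776/80) ≈ 84.11°
pole (s+200): 200 + j776 → |·| = √(200²+776²) = √642176 ≈ 801.36, ∠ = arctan(776/200) ≈ 75.55°
|L| = 2 · 6.0224e+05 / 4.8576e+08 ≈ 0.0024796
Gain = 20 log₁₀(0.0024796) ≈ -52.11 dB
∠L = 178.89° − 246.71° = -67.82°

ω = 41: -49.6 dB, 74.9°; ω = 776: -52.1 dB, -67.8°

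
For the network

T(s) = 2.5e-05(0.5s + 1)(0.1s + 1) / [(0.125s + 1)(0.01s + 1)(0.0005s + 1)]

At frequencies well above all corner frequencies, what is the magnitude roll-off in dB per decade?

-20 dB/decade

Each pole contributes −20 dB/decade at high frequency; each zero contributes +20 dB/decade.
Net: 2 zero(s) − 3 pole(s) → -20 dB/decade.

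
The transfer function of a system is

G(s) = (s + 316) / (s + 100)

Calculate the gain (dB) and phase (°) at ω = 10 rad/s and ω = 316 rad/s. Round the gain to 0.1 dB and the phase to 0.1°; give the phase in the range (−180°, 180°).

ω = 10: 10.0 dB, -3.9°; ω = 316: 2.6 dB, -27.4°

Substitute s = j10:
Numerator: (j10) + 316 = 316 + j10
Denominator: (j10) + 100 = 100 + j10
|N| = √(316² + 10²) ≈ 316.16, ∠N ≈ 1.81°
|D| = √(100² + 10²) ≈ 100.5, ∠D ≈ 5.71°
|G| = 316.16 / 100.5 ≈ 3.1459
Gain = 20 log₁₀(3.1459) ≈ 9.95 dB
∠G = 1.81° − 5.71° = -3.90°

Substitute s = j316:
Numerator: (j316) + 316 = 316 + j316
Denominator: (j316) + 100 = 100 + j316
|N| = √(316² + 316²) ≈ 446.89, ∠N ≈ 45.00°
|D| = √(100² + 316²) ≈ 331.45, ∠D ≈ 72.44°
|G| = 446.89 / 331.45 ≈ 1.3483
Gain = 20 log₁₀(1.3483) ≈ 2.60 dB
∠G = 45.00° − 72.44° = -27.44°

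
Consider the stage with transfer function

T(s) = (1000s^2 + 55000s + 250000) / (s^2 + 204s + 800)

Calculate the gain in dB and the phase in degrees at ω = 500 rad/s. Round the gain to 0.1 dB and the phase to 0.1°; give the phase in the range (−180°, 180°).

Substitute s = j500:
Numerator: 1000(j500)^2 + 55000(j500) + 250000 = -249750000 + j27500000
Denominator: (j500)^2 + 204(j500) + 800 = -249200 + j102000
|N| = √(249750000² + 27500000²) ≈ 2.5126e+08, ∠N ≈ 173.72°
|D| = √(249200² + 102000²) ≈ 2.6927e+05, ∠D ≈ 157.74°
|T| = 2.5126e+08 / 2.6927e+05 ≈ 933.12
Gain = 20 log₁₀(933.12) ≈ 59.40 dB
∠T = 173.72° − 157.74° = 15.98°

59.4 dB, 16.0°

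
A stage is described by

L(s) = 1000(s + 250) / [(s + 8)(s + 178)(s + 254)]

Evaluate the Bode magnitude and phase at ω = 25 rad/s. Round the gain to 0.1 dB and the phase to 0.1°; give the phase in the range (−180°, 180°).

At s = jω = j25:
zero (s+250): 250 + j25 → |·| = √(250²+25²) = √63125 ≈ 251.25, ∠ = arctan(25/250) ≈ 5.71°
pole (s+8): 8 + j25 → |·| = √(8²+25²) = √689 ≈ 26.249, ∠ = arctan(25/8) ≈ 72.26°
pole (s+178): 178 + j25 → |·| = √(178²+25²) = √32309 ≈ 179.75, ∠ = arctan(25/178) ≈ 7.99°
pole (s+254): 254 + j25 → |·| = √(254²+25²) = √65141 ≈ 255.23, ∠ = arctan(25/254) ≈ 5.62°
|L| = 1000 · 251.25 / 1.2042e+06 ≈ 0.20864
Gain = 20 log₁₀(0.20864) ≈ -13.61 dB
∠L = 5.71° − 85.87° = -80.16°

-13.6 dB, -80.2°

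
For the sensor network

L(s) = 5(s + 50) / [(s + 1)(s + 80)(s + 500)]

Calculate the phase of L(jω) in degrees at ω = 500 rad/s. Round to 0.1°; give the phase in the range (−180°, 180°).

At s = jω = j500:
zero (s+50): 50 + j500 → |·| = √(50²+500²) = √252500 ≈ 502.49, ∠ = arctan(500/50) ≈ 84.29°
pole (s+1): 1 + j500 → |·| = √(1²+500²) = √250001 ≈ 500, ∠ = arctan(500/1) ≈ 89.89°
pole (s+80): 80 + j500 → |·| = √(80²+500²) = √256400 ≈ 506.36, ∠ = arctan(500/80) ≈ 80.91°
pole (s+500): 500 + j500 → |·| = √(500²+500²) = √500000 ≈ 707.11, ∠ = arctan(500/500) ≈ 45.00°
∠L = 84.29° − 215.80° = -131.51°

-131.5°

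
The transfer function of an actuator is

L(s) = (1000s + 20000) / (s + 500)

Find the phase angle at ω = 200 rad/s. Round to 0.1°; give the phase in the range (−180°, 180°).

62.5°

Substitute s = j200:
Numerator: 1000(j200) + 20000 = 20000 + j200000
Denominator: (j200) + 500 = 500 + j200
|N| = √(20000² + 200000²) ≈ 2.01e+05, ∠N ≈ 84.29°
|D| = √(500² + 200²) ≈ 538.52, ∠D ≈ 21.80°
∠L = 84.29° − 21.80° = 62.49°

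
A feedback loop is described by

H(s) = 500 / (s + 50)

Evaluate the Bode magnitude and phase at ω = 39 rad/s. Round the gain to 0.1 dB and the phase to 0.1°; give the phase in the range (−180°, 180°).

At s = jω = j39:
pole (s+50): 50 + j39 → |·| = √(50²+39²) = √4021 ≈ 63.411, ∠ = arctan(39/50) ≈ 37.95°
|H| = 500 / 63.411 ≈ 7.8851
Gain = 20 log₁₀(7.8851) ≈ 17.94 dB
∠H = 0.00° − 37.95° = -37.95°

17.9 dB, -38.0°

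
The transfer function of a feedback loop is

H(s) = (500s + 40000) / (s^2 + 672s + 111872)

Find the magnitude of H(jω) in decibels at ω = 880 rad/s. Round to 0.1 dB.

Substitute s = j880:
Numerator: 500(j880) + 40000 = 40000 + j440000
Denominator: (j880)^2 + 672(j880) + 111872 = -662528 + j591360
|N| = √(40000² + 440000²) ≈ 4.4181e+05, ∠N ≈ 84.81°
|D| = √(662528² + 591360²) ≈ 8.8806e+05, ∠D ≈ 138.25°
|H| = 4.4181e+05 / 8.8806e+05 ≈ 0.4975
Gain = 20 log₁₀(0.4975) ≈ -6.06 dB

-6.1 dB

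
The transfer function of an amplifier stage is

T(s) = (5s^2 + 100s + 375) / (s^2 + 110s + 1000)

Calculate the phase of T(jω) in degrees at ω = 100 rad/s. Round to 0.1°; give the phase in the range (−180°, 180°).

39.3°

Substitute s = j100:
Numerator: 5(j100)^2 + 100(j100) + 375 = -49625 + j10000
Denominator: (j100)^2 + 110(j100) + 1000 = -9000 + j11000
|N| = √(49625² + 10000²) ≈ 50623, ∠N ≈ 168.61°
|D| = √(9000² + 11000²) ≈ 14213, ∠D ≈ 129.29°
∠T = 168.61° − 129.29° = 39.32°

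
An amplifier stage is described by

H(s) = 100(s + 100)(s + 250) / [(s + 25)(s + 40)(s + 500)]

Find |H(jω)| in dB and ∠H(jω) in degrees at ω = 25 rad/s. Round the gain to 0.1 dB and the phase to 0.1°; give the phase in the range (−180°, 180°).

9.8 dB, -60.1°

At s = jω = j25:
zero (s+100): 100 + j25 → |·| = √(100²+25²) = √10625 ≈ 103.08, ∠ = arctan(25/100) ≈ 14.04°
zero (s+250): 250 + j25 → |·| = √(250²+25²) = √63125 ≈ 251.25, ∠ = arctan(25/250) ≈ 5.71°
pole (s+25): 25 + j25 → |·| = √(25²+25²) = √1250 ≈ 35.355, ∠ = arctan(25/25) ≈ 45.00°
pole (s+40): 40 + j25 → |·| = √(40²+25²) = √2225 ≈ 47.17, ∠ = arctan(25/40) ≈ 32.01°
pole (s+500): 500 + j25 → |·| = √(500²+25²) = √250625 ≈ 500.62, ∠ = arctan(25/500) ≈ 2.86°
|H| = 100 · 25899 / 8.3488e+05 ≈ 3.1021
Gain = 20 log₁₀(3.1021) ≈ 9.83 dB
∠H = 19.75° − 79.87° = -60.12°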